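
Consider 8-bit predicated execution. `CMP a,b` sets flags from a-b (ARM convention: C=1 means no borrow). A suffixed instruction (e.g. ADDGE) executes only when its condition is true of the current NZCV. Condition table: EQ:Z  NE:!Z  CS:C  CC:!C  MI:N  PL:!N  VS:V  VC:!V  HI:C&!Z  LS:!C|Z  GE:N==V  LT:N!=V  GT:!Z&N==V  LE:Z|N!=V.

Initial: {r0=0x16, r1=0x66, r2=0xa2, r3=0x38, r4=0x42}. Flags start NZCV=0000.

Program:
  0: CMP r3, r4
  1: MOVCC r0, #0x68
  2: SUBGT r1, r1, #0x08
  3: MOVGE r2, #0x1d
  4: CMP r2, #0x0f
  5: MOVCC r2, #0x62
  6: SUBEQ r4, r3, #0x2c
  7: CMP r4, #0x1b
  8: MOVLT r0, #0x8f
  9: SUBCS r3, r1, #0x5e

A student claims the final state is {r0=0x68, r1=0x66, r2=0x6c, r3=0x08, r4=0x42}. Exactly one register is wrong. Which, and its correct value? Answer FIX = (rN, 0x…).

FIX = (r2, 0xa2)

[0] flags=1000 → (cmp)
[1] flags=1000 CC?T → r0=0x68
[2] flags=1000 GT?F → skip
[3] flags=1000 GE?F → skip
[4] flags=1010 → (cmp)
[5] flags=1010 CC?F → skip
[6] flags=1010 EQ?F → skip
[7] flags=0010 → (cmp)
[8] flags=0010 LT?F → skip
[9] flags=0010 CS?T → r3=0x08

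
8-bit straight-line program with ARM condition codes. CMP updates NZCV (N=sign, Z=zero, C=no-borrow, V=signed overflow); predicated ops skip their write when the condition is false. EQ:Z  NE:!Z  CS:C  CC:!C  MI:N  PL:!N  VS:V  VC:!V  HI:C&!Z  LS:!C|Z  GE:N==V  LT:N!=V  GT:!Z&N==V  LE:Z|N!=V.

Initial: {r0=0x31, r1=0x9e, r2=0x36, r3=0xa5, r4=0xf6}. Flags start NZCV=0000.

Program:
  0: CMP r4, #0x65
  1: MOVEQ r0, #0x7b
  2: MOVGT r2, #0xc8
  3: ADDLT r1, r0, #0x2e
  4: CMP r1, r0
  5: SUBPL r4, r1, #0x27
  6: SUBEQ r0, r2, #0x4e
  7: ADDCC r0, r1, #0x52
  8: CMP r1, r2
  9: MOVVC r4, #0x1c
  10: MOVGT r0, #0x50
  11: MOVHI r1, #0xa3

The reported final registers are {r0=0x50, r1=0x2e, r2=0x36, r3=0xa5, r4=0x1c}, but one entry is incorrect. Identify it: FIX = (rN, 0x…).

FIX = (r1, 0xa3)

0: ✓ CMP  NZCV=1010
1: · MOVEQ
2: · MOVGT
3: ✓ ADDLT  r1←0x5f
4: ✓ CMP  NZCV=0010
5: ✓ SUBPL  r4←0x38
6: · SUBEQ
7: · ADDCC
8: ✓ CMP  NZCV=0010
9: ✓ MOVVC  r4←0x1c
10: ✓ MOVGT  r0←0x50
11: ✓ MOVHI  r1←0xa3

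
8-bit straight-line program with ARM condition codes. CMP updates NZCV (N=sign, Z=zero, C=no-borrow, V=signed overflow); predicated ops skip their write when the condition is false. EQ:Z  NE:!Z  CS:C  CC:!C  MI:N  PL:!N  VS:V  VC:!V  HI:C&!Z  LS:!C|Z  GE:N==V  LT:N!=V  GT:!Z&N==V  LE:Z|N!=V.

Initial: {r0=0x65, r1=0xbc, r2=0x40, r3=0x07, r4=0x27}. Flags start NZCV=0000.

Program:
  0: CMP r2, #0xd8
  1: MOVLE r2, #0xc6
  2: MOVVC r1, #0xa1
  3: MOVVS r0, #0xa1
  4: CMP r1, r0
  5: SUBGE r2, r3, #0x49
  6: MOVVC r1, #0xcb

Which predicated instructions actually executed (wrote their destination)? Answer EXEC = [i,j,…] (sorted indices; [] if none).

EXEC = [2]

0: ✓ CMP  NZCV=0000
1: · MOVLE
2: ✓ MOVVC  r1←0xa1
3: · MOVVS
4: ✓ CMP  NZCV=0011
5: · SUBGE
6: · MOVVC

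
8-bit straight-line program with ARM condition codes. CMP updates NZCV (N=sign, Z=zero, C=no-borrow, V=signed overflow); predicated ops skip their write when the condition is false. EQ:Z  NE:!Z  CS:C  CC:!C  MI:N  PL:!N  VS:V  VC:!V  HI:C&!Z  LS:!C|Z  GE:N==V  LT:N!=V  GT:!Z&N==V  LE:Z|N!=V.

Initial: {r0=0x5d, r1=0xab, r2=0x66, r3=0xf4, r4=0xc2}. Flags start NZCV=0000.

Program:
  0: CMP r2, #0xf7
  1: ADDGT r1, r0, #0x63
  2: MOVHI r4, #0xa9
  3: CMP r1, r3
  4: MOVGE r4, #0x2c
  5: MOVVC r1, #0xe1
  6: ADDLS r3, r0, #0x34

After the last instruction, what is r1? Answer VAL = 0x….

0: ✓ CMP  NZCV=0000
1: ✓ ADDGT  r1←0xc0
2: · MOVHI
3: ✓ CMP  NZCV=1000
4: · MOVGE
5: ✓ MOVVC  r1←0xe1
6: ✓ ADDLS  r3←0x91

VAL = 0xe1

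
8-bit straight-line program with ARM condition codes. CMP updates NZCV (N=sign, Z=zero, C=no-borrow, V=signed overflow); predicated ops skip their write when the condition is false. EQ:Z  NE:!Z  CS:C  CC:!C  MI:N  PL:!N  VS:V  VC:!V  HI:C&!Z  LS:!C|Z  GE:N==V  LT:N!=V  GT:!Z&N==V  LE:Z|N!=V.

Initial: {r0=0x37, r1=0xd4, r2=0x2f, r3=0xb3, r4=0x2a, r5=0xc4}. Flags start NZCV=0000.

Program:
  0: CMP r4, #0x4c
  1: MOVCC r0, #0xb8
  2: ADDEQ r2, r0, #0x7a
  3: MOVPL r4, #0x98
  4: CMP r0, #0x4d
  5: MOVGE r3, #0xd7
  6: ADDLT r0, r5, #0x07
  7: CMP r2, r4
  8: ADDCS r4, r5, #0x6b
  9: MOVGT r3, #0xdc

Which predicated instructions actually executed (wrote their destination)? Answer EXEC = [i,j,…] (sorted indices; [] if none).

0: ✓ CMP  NZCV=1000
1: ✓ MOVCC  r0←0xb8
2: · ADDEQ
3: · MOVPL
4: ✓ CMP  NZCV=0011
5: · MOVGE
6: ✓ ADDLT  r0←0xcb
7: ✓ CMP  NZCV=0010
8: ✓ ADDCS  r4←0x2f
9: ✓ MOVGT  r3←0xdc

EXEC = [1,6,8,9]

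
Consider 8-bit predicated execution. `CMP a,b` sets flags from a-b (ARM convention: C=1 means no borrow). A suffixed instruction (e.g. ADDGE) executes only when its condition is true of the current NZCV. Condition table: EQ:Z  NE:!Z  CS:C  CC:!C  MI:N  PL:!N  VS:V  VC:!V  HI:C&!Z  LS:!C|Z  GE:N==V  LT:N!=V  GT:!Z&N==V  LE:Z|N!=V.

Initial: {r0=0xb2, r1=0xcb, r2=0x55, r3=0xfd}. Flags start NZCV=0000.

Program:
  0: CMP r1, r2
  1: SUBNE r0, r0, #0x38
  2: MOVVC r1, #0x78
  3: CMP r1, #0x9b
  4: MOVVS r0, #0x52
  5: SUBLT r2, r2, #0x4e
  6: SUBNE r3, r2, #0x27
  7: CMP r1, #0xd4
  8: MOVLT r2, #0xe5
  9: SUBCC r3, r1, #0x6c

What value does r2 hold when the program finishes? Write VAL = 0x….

VAL = 0xe5

[0] flags=0011 → (cmp)
[1] flags=0011 NE?T → r0=0x7a
[2] flags=0011 VC?F → skip
[3] flags=0010 → (cmp)
[4] flags=0010 VS?F → skip
[5] flags=0010 LT?F → skip
[6] flags=0010 NE?T → r3=0x2e
[7] flags=1000 → (cmp)
[8] flags=1000 LT?T → r2=0xe5
[9] flags=1000 CC?T → r3=0x5f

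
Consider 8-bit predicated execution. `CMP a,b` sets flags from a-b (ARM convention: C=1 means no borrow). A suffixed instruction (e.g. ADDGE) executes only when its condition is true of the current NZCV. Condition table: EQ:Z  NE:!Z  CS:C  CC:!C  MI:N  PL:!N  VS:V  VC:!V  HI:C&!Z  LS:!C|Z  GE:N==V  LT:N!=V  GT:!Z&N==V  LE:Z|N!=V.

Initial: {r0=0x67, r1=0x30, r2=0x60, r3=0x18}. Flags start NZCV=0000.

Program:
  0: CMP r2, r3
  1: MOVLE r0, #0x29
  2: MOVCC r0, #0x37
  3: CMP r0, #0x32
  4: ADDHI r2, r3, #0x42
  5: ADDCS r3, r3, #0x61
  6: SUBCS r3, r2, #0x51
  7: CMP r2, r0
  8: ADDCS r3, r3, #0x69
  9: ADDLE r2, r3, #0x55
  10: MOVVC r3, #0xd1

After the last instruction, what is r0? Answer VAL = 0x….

VAL = 0x67

0: ✓ CMP  NZCV=0010
1: · MOVLE
2: · MOVCC
3: ✓ CMP  NZCV=0010
4: ✓ ADDHI  r2←0x5a
5: ✓ ADDCS  r3←0x79
6: ✓ SUBCS  r3←0x09
7: ✓ CMP  NZCV=1000
8: · ADDCS
9: ✓ ADDLE  r2←0x5e
10: ✓ MOVVC  r3←0xd1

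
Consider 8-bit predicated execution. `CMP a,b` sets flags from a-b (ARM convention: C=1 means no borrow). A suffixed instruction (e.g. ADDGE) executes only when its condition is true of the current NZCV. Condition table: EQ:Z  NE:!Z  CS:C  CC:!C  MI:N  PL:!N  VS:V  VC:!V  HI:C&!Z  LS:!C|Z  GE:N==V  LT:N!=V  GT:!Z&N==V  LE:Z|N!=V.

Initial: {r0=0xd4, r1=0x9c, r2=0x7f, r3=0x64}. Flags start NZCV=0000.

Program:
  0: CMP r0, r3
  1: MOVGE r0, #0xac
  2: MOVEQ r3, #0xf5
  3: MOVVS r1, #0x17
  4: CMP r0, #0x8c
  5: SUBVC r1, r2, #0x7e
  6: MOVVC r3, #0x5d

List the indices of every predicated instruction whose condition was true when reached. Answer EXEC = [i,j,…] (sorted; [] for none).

0: ✓ CMP  NZCV=0011
1: · MOVGE
2: · MOVEQ
3: ✓ MOVVS  r1←0x17
4: ✓ CMP  NZCV=0010
5: ✓ SUBVC  r1←0x01
6: ✓ MOVVC  r3←0x5d

EXEC = [3,5,6]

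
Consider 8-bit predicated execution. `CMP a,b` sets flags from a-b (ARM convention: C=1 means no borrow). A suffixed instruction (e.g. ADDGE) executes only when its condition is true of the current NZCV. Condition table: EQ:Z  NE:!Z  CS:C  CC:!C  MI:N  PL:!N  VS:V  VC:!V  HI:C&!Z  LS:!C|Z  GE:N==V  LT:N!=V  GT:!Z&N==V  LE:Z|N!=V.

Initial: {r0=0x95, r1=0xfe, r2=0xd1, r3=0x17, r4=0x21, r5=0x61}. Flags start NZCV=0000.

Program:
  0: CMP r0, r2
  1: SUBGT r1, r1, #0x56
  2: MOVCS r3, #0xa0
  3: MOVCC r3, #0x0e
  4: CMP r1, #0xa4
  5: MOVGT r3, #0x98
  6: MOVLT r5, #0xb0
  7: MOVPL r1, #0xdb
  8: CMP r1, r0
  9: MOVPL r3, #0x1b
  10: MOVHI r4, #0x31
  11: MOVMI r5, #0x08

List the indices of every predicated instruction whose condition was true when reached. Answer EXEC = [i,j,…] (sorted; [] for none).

0: ✓ CMP  NZCV=1000
1: · SUBGT
2: · MOVCS
3: ✓ MOVCC  r3←0x0e
4: ✓ CMP  NZCV=0010
5: ✓ MOVGT  r3←0x98
6: · MOVLT
7: ✓ MOVPL  r1←0xdb
8: ✓ CMP  NZCV=0010
9: ✓ MOVPL  r3←0x1b
10: ✓ MOVHI  r4←0x31
11: · MOVMI

EXEC = [3,5,7,9,10]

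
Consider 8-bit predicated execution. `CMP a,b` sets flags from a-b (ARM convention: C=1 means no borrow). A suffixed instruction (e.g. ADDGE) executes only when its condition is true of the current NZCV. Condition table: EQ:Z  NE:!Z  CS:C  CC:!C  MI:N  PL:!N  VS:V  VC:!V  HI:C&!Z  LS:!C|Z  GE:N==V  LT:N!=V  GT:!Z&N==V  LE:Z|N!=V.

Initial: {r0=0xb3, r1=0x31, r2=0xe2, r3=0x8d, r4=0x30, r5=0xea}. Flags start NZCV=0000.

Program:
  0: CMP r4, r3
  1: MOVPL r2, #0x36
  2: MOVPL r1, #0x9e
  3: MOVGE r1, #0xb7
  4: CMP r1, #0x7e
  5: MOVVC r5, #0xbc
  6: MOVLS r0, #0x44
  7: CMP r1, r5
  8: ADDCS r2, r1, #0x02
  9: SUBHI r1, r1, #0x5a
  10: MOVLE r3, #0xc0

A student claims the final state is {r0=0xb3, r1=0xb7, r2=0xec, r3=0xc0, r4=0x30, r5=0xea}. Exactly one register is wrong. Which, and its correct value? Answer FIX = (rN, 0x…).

FIX = (r2, 0xe2)

0: ✓ CMP  NZCV=1001
1: · MOVPL
2: · MOVPL
3: ✓ MOVGE  r1←0xb7
4: ✓ CMP  NZCV=0011
5: · MOVVC
6: · MOVLS
7: ✓ CMP  NZCV=1000
8: · ADDCS
9: · SUBHI
10: ✓ MOVLE  r3←0xc0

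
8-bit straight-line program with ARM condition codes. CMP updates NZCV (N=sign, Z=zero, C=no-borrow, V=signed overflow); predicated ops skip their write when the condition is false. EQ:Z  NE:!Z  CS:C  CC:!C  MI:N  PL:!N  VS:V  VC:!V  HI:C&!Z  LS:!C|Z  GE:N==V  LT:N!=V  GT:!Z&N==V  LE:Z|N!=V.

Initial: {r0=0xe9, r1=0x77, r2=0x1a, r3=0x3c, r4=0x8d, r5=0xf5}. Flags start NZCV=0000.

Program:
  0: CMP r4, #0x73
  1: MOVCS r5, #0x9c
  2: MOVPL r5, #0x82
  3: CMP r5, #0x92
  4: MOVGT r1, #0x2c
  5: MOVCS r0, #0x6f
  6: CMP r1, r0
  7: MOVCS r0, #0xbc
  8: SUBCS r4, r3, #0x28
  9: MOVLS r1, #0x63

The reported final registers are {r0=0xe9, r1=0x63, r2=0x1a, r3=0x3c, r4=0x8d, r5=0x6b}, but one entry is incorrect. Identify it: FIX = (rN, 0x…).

FIX = (r5, 0x82)

[0] flags=0011 → (cmp)
[1] flags=0011 CS?T → r5=0x9c
[2] flags=0011 PL?T → r5=0x82
[3] flags=1000 → (cmp)
[4] flags=1000 GT?F → skip
[5] flags=1000 CS?F → skip
[6] flags=1001 → (cmp)
[7] flags=1001 CS?F → skip
[8] flags=1001 CS?F → skip
[9] flags=1001 LS?T → r1=0x63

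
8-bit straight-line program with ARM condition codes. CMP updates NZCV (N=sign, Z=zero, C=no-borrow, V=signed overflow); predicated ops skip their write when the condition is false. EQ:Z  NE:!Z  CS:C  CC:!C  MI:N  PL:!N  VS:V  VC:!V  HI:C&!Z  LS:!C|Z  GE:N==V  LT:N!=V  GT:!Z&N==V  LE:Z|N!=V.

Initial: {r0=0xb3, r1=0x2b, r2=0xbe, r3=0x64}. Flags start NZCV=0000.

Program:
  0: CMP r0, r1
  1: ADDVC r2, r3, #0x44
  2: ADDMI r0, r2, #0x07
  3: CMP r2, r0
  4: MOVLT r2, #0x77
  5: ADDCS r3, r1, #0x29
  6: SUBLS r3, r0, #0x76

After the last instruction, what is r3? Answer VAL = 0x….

0: ✓ CMP  NZCV=1010
1: ✓ ADDVC  r2←0xa8
2: ✓ ADDMI  r0←0xaf
3: ✓ CMP  NZCV=1000
4: ✓ MOVLT  r2←0x77
5: · ADDCS
6: ✓ SUBLS  r3←0x39

VAL = 0x39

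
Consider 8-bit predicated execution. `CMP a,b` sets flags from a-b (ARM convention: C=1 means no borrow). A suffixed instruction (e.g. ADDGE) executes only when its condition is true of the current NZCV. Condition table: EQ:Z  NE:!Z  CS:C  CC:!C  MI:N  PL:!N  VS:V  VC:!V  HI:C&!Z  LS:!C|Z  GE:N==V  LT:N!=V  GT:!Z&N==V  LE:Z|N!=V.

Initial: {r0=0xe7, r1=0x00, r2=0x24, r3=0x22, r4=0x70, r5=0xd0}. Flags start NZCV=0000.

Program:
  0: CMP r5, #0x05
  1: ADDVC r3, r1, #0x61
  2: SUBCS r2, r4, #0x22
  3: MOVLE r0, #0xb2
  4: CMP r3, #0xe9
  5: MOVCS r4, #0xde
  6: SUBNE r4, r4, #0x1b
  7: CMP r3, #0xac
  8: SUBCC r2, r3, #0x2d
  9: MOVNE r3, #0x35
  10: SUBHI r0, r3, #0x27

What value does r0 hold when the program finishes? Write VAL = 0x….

VAL = 0xb2

0: ✓ CMP  NZCV=1010
1: ✓ ADDVC  r3←0x61
2: ✓ SUBCS  r2←0x4e
3: ✓ MOVLE  r0←0xb2
4: ✓ CMP  NZCV=0000
5: · MOVCS
6: ✓ SUBNE  r4←0x55
7: ✓ CMP  NZCV=1001
8: ✓ SUBCC  r2←0x34
9: ✓ MOVNE  r3←0x35
10: · SUBHI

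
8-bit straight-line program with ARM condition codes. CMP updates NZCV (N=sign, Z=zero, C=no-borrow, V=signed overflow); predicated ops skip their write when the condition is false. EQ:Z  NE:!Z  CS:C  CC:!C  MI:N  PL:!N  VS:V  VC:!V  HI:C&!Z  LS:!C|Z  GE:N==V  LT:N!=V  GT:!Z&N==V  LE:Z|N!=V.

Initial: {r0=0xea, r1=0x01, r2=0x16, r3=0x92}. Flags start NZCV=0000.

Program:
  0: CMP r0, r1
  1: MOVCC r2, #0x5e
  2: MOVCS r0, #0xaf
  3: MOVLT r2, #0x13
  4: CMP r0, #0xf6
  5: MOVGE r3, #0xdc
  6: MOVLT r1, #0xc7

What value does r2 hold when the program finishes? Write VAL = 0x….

VAL = 0x13

0: ✓ CMP  NZCV=1010
1: · MOVCC
2: ✓ MOVCS  r0←0xaf
3: ✓ MOVLT  r2←0x13
4: ✓ CMP  NZCV=1000
5: · MOVGE
6: ✓ MOVLT  r1←0xc7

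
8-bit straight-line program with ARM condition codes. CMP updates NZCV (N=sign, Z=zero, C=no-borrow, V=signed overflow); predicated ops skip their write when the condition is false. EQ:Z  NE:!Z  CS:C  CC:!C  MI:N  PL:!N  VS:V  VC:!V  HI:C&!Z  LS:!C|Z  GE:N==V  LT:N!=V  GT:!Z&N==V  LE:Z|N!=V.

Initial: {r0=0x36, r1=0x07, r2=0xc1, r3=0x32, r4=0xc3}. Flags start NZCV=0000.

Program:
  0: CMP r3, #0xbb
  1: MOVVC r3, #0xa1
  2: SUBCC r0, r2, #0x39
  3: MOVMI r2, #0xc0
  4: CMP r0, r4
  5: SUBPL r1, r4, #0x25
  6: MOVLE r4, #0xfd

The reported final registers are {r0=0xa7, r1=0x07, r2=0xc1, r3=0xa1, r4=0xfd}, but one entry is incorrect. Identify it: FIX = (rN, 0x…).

[0] flags=0000 → (cmp)
[1] flags=0000 VC?T → r3=0xa1
[2] flags=0000 CC?T → r0=0x88
[3] flags=0000 MI?F → skip
[4] flags=1000 → (cmp)
[5] flags=1000 PL?F → skip
[6] flags=1000 LE?T → r4=0xfd

FIX = (r0, 0x88)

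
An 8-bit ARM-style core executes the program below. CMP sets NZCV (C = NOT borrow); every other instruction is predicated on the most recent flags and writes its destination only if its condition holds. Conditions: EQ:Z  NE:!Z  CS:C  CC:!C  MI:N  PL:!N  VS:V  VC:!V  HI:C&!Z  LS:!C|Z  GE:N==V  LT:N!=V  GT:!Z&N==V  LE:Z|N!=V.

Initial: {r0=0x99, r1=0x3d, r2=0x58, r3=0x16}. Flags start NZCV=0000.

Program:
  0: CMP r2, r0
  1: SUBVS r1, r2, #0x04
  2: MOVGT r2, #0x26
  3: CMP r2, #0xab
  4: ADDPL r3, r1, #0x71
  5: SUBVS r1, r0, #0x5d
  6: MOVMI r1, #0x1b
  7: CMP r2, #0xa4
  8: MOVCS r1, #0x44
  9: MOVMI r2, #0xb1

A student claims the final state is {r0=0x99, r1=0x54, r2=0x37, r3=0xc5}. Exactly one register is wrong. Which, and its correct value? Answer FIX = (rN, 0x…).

[0] flags=1001 → (cmp)
[1] flags=1001 VS?T → r1=0x54
[2] flags=1001 GT?T → r2=0x26
[3] flags=0000 → (cmp)
[4] flags=0000 PL?T → r3=0xc5
[5] flags=0000 VS?F → skip
[6] flags=0000 MI?F → skip
[7] flags=1001 → (cmp)
[8] flags=1001 CS?F → skip
[9] flags=1001 MI?T → r2=0xb1

FIX = (r2, 0xb1)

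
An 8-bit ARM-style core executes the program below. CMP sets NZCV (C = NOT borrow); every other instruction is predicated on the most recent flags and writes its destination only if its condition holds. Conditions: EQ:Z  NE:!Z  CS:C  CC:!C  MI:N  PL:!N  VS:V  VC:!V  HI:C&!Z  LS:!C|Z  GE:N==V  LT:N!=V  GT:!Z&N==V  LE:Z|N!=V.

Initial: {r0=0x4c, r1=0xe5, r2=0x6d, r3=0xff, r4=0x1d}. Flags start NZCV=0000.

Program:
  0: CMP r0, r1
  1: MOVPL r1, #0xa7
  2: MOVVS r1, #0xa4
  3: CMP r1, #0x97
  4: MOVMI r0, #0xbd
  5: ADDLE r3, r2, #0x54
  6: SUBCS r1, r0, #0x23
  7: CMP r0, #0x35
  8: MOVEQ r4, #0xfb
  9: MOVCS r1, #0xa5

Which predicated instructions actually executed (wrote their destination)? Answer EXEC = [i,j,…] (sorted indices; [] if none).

[0] flags=0000 → (cmp)
[1] flags=0000 PL?T → r1=0xa7
[2] flags=0000 VS?F → skip
[3] flags=0010 → (cmp)
[4] flags=0010 MI?F → skip
[5] flags=0010 LE?F → skip
[6] flags=0010 CS?T → r1=0x29
[7] flags=0010 → (cmp)
[8] flags=0010 EQ?F → skip
[9] flags=0010 CS?T → r1=0xa5

EXEC = [1,6,9]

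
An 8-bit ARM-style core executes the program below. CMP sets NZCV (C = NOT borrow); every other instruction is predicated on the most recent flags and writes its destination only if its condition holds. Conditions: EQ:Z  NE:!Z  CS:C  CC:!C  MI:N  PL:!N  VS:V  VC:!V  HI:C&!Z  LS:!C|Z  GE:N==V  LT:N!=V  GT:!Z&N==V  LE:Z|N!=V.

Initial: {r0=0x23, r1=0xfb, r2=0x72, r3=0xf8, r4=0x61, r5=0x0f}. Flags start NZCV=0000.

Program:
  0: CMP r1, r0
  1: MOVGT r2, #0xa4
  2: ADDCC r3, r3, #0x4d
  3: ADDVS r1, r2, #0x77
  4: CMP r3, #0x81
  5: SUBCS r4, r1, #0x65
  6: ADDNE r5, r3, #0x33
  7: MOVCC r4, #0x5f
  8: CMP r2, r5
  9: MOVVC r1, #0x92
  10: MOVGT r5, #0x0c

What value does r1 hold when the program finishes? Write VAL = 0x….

[0] flags=1010 → (cmp)
[1] flags=1010 GT?F → skip
[2] flags=1010 CC?F → skip
[3] flags=1010 VS?F → skip
[4] flags=0010 → (cmp)
[5] flags=0010 CS?T → r4=0x96
[6] flags=0010 NE?T → r5=0x2b
[7] flags=0010 CC?F → skip
[8] flags=0010 → (cmp)
[9] flags=0010 VC?T → r1=0x92
[10] flags=0010 GT?T → r5=0x0c

VAL = 0x92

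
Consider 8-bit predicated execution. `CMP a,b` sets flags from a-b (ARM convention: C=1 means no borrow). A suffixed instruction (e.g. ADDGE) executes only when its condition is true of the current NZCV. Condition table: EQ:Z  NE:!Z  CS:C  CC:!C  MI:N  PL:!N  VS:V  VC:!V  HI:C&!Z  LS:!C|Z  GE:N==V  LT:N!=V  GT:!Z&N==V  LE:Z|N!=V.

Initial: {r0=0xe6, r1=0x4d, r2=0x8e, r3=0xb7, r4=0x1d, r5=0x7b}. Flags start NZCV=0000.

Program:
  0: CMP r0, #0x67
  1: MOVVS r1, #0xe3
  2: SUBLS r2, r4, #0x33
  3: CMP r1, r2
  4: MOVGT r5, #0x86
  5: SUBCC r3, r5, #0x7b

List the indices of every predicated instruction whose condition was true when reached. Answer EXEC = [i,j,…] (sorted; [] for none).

[0] flags=0011 → (cmp)
[1] flags=0011 VS?T → r1=0xe3
[2] flags=0011 LS?F → skip
[3] flags=0010 → (cmp)
[4] flags=0010 GT?T → r5=0x86
[5] flags=0010 CC?F → skip

EXEC = [1,4]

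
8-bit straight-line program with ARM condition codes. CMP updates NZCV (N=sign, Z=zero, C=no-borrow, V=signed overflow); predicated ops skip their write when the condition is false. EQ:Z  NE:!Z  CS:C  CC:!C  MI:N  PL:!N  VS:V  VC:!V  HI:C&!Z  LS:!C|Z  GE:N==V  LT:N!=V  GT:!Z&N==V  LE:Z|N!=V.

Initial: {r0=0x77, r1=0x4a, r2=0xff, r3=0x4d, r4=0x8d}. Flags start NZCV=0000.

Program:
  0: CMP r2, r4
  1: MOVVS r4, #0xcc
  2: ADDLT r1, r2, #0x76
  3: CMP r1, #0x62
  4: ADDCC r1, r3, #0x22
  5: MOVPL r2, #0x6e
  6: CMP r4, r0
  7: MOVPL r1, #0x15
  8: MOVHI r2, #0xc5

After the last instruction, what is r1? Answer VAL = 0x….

VAL = 0x15

[0] flags=0010 → (cmp)
[1] flags=0010 VS?F → skip
[2] flags=0010 LT?F → skip
[3] flags=1000 → (cmp)
[4] flags=1000 CC?T → r1=0x6f
[5] flags=1000 PL?F → skip
[6] flags=0011 → (cmp)
[7] flags=0011 PL?T → r1=0x15
[8] flags=0011 HI?T → r2=0xc5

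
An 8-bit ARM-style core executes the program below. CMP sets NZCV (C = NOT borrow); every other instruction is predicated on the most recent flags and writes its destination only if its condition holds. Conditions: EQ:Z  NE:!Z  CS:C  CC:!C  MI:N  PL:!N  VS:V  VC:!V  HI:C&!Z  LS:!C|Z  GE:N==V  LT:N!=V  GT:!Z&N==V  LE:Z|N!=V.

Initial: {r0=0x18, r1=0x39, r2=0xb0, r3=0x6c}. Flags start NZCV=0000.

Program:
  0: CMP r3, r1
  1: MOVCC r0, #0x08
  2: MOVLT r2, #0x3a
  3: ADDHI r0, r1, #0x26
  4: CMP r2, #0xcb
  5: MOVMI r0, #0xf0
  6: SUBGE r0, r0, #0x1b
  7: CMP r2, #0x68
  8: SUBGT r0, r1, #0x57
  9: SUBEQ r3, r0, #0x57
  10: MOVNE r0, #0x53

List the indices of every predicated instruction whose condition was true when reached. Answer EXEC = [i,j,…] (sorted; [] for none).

[0] flags=0010 → (cmp)
[1] flags=0010 CC?F → skip
[2] flags=0010 LT?F → skip
[3] flags=0010 HI?T → r0=0x5f
[4] flags=1000 → (cmp)
[5] flags=1000 MI?T → r0=0xf0
[6] flags=1000 GE?F → skip
[7] flags=0011 → (cmp)
[8] flags=0011 GT?F → skip
[9] flags=0011 EQ?F → skip
[10] flags=0011 NE?T → r0=0x53

EXEC = [3,5,10]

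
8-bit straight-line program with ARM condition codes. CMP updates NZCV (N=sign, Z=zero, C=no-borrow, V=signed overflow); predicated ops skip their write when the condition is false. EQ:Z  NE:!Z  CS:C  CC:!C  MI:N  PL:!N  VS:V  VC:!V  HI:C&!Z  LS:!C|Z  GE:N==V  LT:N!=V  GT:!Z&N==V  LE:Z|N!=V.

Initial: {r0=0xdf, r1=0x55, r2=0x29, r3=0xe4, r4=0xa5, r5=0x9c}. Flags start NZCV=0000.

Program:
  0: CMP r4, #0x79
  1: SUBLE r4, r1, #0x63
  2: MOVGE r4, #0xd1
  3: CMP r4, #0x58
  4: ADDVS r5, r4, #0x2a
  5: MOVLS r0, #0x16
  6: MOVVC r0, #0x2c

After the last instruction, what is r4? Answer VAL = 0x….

[0] flags=0011 → (cmp)
[1] flags=0011 LE?T → r4=0xf2
[2] flags=0011 GE?F → skip
[3] flags=1010 → (cmp)
[4] flags=1010 VS?F → skip
[5] flags=1010 LS?F → skip
[6] flags=1010 VC?T → r0=0x2c

VAL = 0xf2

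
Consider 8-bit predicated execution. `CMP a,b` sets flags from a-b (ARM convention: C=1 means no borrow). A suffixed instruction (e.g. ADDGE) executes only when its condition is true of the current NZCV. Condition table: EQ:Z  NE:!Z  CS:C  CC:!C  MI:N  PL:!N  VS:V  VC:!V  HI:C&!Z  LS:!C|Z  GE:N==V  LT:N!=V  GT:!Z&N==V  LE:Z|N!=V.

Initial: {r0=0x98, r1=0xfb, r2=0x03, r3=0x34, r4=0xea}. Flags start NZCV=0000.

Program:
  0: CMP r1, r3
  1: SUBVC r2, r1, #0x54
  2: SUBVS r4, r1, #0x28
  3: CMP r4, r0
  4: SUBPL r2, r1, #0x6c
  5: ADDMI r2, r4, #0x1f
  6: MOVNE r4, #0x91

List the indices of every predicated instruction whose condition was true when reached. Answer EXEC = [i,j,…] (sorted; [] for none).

[0] flags=1010 → (cmp)
[1] flags=1010 VC?T → r2=0xa7
[2] flags=1010 VS?F → skip
[3] flags=0010 → (cmp)
[4] flags=0010 PL?T → r2=0x8f
[5] flags=0010 MI?F → skip
[6] flags=0010 NE?T → r4=0x91

EXEC = [1,4,6]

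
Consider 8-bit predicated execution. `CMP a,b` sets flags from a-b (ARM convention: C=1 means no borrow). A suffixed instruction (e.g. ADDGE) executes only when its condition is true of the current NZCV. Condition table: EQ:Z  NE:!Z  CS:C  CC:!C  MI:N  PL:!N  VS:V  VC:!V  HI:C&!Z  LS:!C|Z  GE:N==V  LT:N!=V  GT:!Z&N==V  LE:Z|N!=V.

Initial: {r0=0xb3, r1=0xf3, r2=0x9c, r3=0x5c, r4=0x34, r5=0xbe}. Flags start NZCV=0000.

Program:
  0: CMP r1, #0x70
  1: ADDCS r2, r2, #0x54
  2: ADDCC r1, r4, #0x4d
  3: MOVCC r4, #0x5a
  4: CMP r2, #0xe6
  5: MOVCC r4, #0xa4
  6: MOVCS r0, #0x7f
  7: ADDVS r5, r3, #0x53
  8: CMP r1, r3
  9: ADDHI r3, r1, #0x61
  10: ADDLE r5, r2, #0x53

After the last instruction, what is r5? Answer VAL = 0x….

VAL = 0x43

0: ✓ CMP  NZCV=1010
1: ✓ ADDCS  r2←0xf0
2: · ADDCC
3: · MOVCC
4: ✓ CMP  NZCV=0010
5: · MOVCC
6: ✓ MOVCS  r0←0x7f
7: · ADDVS
8: ✓ CMP  NZCV=1010
9: ✓ ADDHI  r3←0x54
10: ✓ ADDLE  r5←0x43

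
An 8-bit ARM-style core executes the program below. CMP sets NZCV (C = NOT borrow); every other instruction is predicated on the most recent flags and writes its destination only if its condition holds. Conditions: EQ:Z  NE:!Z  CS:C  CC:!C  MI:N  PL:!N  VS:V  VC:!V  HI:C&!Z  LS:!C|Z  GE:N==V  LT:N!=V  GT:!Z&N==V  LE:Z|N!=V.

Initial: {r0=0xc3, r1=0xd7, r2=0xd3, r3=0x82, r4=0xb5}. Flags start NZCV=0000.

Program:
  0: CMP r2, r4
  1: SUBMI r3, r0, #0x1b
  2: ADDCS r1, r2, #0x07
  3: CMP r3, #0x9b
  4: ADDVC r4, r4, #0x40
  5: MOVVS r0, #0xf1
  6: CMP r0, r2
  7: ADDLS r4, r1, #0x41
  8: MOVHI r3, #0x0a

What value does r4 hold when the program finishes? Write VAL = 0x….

[0] flags=0010 → (cmp)
[1] flags=0010 MI?F → skip
[2] flags=0010 CS?T → r1=0xda
[3] flags=1000 → (cmp)
[4] flags=1000 VC?T → r4=0xf5
[5] flags=1000 VS?F → skip
[6] flags=1000 → (cmp)
[7] flags=1000 LS?T → r4=0x1b
[8] flags=1000 HI?F → skip

VAL = 0x1b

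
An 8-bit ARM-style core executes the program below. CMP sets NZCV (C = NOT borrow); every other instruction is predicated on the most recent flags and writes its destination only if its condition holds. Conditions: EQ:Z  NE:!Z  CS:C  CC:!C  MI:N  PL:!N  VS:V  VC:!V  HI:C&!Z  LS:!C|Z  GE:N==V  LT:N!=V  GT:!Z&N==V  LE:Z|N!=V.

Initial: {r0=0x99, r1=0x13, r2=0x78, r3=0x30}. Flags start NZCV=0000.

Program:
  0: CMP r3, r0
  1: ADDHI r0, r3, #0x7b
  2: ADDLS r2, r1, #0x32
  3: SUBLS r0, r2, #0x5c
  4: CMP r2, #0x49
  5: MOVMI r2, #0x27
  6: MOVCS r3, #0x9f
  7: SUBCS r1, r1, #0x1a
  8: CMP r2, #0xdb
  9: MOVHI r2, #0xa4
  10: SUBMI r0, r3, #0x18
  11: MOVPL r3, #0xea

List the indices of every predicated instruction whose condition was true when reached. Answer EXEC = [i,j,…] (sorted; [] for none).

[0] flags=1001 → (cmp)
[1] flags=1001 HI?F → skip
[2] flags=1001 LS?T → r2=0x45
[3] flags=1001 LS?T → r0=0xe9
[4] flags=1000 → (cmp)
[5] flags=1000 MI?T → r2=0x27
[6] flags=1000 CS?F → skip
[7] flags=1000 CS?F → skip
[8] flags=0000 → (cmp)
[9] flags=0000 HI?F → skip
[10] flags=0000 MI?F → skip
[11] flags=0000 PL?T → r3=0xea

EXEC = [2,3,5,11]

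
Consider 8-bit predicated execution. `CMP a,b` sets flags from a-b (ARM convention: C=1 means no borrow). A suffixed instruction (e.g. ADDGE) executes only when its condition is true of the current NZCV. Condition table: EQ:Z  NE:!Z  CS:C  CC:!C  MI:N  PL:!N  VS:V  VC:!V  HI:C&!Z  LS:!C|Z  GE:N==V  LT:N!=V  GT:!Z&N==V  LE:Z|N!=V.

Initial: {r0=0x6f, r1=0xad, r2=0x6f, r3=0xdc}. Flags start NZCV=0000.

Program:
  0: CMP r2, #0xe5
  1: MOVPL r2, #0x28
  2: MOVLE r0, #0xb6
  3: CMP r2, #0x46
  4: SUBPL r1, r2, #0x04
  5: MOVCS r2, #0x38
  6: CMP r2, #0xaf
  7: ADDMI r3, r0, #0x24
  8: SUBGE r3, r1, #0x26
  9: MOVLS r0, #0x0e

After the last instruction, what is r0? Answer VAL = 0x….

[0] flags=1001 → (cmp)
[1] flags=1001 PL?F → skip
[2] flags=1001 LE?F → skip
[3] flags=0010 → (cmp)
[4] flags=0010 PL?T → r1=0x6b
[5] flags=0010 CS?T → r2=0x38
[6] flags=1001 → (cmp)
[7] flags=1001 MI?T → r3=0x93
[8] flags=1001 GE?T → r3=0x45
[9] flags=1001 LS?T → r0=0x0e

VAL = 0x0e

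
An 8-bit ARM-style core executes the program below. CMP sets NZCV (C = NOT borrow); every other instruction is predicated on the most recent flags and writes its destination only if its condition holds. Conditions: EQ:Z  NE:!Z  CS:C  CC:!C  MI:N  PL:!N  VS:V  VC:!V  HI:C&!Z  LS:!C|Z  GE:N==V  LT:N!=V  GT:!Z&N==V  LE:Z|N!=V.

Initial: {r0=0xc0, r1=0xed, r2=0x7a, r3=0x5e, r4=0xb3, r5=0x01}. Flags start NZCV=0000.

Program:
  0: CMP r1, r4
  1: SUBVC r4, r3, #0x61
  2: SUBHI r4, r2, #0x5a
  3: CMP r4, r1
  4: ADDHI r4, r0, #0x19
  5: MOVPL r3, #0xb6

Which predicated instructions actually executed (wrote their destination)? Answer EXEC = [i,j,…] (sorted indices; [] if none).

EXEC = [1,2,5]

0: ✓ CMP  NZCV=0010
1: ✓ SUBVC  r4←0xfd
2: ✓ SUBHI  r4←0x20
3: ✓ CMP  NZCV=0000
4: · ADDHI
5: ✓ MOVPL  r3←0xb6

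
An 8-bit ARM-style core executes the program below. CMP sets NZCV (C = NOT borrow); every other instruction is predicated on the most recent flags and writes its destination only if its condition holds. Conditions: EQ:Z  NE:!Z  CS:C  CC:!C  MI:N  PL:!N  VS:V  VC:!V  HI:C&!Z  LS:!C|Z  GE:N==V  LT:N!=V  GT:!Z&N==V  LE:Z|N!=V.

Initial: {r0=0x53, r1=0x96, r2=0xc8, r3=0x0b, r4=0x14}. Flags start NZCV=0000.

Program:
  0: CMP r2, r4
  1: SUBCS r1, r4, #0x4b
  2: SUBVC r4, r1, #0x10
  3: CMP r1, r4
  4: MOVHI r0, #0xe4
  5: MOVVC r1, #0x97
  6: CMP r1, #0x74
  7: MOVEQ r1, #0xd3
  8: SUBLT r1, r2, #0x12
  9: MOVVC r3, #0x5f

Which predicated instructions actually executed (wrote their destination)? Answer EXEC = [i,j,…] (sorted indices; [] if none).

0: ✓ CMP  NZCV=1010
1: ✓ SUBCS  r1←0xc9
2: ✓ SUBVC  r4←0xb9
3: ✓ CMP  NZCV=0010
4: ✓ MOVHI  r0←0xe4
5: ✓ MOVVC  r1←0x97
6: ✓ CMP  NZCV=0011
7: · MOVEQ
8: ✓ SUBLT  r1←0xb6
9: · MOVVC

EXEC = [1,2,4,5,8]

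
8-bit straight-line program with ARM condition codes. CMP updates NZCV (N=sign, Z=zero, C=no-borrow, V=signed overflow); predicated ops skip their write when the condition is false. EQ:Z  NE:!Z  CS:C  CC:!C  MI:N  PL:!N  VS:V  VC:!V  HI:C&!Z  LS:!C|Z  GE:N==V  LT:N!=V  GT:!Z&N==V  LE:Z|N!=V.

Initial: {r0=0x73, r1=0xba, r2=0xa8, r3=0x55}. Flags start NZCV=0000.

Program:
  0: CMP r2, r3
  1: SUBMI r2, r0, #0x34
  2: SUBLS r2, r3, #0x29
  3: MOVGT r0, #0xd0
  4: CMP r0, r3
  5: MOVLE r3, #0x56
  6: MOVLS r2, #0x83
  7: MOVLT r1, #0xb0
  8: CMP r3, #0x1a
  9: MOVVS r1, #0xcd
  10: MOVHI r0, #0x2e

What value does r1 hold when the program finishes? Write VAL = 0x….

0: ✓ CMP  NZCV=0011
1: · SUBMI
2: · SUBLS
3: · MOVGT
4: ✓ CMP  NZCV=0010
5: · MOVLE
6: · MOVLS
7: · MOVLT
8: ✓ CMP  NZCV=0010
9: · MOVVS
10: ✓ MOVHI  r0←0x2e

VAL = 0xba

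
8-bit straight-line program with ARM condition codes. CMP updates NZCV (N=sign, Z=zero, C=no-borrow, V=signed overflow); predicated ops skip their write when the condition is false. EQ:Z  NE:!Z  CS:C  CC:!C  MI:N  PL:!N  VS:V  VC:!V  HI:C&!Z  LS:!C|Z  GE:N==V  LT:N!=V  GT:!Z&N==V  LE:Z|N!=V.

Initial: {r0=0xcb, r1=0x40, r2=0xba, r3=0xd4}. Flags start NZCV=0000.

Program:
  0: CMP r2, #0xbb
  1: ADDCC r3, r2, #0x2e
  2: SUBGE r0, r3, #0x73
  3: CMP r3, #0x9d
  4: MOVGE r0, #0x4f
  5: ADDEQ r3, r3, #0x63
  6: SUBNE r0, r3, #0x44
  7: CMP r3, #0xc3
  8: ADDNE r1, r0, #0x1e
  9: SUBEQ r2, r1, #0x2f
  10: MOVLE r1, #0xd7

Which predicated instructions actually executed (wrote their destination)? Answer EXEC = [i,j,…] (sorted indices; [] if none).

0: ✓ CMP  NZCV=1000
1: ✓ ADDCC  r3←0xe8
2: · SUBGE
3: ✓ CMP  NZCV=0010
4: ✓ MOVGE  r0←0x4f
5: · ADDEQ
6: ✓ SUBNE  r0←0xa4
7: ✓ CMP  NZCV=0010
8: ✓ ADDNE  r1←0xc2
9: · SUBEQ
10: · MOVLE

EXEC = [1,4,6,8]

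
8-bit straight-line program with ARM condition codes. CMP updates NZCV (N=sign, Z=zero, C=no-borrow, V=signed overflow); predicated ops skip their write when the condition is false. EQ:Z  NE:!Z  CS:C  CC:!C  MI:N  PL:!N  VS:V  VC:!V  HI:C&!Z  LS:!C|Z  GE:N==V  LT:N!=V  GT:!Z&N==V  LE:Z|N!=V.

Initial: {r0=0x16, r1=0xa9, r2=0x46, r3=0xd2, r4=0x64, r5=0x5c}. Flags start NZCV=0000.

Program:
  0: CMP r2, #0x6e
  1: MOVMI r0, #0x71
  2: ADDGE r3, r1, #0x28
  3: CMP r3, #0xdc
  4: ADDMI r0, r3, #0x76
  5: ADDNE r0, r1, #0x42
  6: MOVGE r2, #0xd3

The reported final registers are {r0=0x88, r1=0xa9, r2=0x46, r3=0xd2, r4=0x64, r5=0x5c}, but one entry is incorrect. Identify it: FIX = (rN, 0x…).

[0] flags=1000 → (cmp)
[1] flags=1000 MI?T → r0=0x71
[2] flags=1000 GE?F → skip
[3] flags=1000 → (cmp)
[4] flags=1000 MI?T → r0=0x48
[5] flags=1000 NE?T → r0=0xeb
[6] flags=1000 GE?F → skip

FIX = (r0, 0xeb)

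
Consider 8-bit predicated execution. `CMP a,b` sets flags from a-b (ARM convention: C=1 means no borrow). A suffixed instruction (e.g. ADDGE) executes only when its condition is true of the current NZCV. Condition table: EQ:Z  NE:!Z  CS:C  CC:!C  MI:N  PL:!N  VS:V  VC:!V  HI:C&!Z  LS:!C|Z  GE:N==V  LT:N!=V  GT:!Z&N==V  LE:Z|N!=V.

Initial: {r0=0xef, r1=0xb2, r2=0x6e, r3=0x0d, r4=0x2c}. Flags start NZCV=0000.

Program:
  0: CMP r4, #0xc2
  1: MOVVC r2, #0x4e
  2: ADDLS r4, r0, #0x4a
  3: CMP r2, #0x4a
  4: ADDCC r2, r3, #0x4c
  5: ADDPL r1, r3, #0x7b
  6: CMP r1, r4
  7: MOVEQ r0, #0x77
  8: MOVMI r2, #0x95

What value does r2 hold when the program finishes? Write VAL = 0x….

[0] flags=0000 → (cmp)
[1] flags=0000 VC?T → r2=0x4e
[2] flags=0000 LS?T → r4=0x39
[3] flags=0010 → (cmp)
[4] flags=0010 CC?F → skip
[5] flags=0010 PL?T → r1=0x88
[6] flags=0011 → (cmp)
[7] flags=0011 EQ?F → skip
[8] flags=0011 MI?F → skip

VAL = 0x4e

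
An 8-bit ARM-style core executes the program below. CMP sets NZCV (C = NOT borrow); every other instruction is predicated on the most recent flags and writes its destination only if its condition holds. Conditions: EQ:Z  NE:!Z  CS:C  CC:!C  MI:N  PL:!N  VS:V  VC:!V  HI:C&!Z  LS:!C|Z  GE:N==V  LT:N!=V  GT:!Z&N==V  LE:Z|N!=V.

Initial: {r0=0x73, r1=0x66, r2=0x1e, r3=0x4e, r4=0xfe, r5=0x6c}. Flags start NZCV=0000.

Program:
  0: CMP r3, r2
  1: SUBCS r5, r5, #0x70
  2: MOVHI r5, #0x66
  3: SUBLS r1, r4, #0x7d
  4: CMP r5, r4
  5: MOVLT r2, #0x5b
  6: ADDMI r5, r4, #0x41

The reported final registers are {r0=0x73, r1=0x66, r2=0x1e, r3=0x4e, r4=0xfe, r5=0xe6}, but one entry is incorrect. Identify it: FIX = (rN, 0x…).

FIX = (r5, 0x66)

[0] flags=0010 → (cmp)
[1] flags=0010 CS?T → r5=0xfc
[2] flags=0010 HI?T → r5=0x66
[3] flags=0010 LS?F → skip
[4] flags=0000 → (cmp)
[5] flags=0000 LT?F → skip
[6] flags=0000 MI?F → skip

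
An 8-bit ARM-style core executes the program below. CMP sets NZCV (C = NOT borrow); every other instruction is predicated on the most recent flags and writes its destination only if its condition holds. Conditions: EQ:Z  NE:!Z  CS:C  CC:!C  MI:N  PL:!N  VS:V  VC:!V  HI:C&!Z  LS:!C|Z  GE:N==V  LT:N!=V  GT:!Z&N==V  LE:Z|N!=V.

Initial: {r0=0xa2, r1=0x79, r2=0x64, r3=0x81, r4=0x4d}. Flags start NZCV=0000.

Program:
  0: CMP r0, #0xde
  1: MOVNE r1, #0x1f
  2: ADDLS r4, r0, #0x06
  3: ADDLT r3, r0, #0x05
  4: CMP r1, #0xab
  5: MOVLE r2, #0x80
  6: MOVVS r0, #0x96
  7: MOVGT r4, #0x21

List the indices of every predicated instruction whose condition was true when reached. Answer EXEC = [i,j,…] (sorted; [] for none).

EXEC = [1,2,3,7]

[0] flags=1000 → (cmp)
[1] flags=1000 NE?T → r1=0x1f
[2] flags=1000 LS?T → r4=0xa8
[3] flags=1000 LT?T → r3=0xa7
[4] flags=0000 → (cmp)
[5] flags=0000 LE?F → skip
[6] flags=0000 VS?F → skip
[7] flags=0000 GT?T → r4=0x21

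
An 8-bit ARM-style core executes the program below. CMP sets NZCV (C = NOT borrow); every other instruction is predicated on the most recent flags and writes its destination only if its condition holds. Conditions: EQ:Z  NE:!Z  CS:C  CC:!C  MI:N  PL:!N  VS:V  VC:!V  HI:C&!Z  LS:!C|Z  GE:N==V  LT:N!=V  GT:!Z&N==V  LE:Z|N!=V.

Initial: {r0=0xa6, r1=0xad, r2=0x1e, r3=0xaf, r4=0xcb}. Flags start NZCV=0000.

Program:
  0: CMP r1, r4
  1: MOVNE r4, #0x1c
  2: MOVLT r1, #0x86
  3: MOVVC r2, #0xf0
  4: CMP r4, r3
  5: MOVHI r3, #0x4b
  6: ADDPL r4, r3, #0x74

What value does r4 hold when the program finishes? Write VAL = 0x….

VAL = 0x23

[0] flags=1000 → (cmp)
[1] flags=1000 NE?T → r4=0x1c
[2] flags=1000 LT?T → r1=0x86
[3] flags=1000 VC?T → r2=0xf0
[4] flags=0000 → (cmp)
[5] flags=0000 HI?F → skip
[6] flags=0000 PL?T → r4=0x23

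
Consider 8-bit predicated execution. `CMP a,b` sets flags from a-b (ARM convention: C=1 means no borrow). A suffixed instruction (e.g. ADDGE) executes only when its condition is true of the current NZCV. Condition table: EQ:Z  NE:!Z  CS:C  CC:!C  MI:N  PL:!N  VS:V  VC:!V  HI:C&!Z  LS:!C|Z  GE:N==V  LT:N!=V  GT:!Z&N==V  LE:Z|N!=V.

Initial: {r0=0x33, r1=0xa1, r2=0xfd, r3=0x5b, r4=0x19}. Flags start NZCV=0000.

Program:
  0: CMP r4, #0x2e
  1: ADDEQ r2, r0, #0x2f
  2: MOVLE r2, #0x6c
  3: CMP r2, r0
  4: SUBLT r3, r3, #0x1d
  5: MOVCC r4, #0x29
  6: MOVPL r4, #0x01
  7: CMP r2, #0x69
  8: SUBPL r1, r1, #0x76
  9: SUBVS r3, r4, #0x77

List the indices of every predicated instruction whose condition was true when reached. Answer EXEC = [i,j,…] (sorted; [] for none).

[0] flags=1000 → (cmp)
[1] flags=1000 EQ?F → skip
[2] flags=1000 LE?T → r2=0x6c
[3] flags=0010 → (cmp)
[4] flags=0010 LT?F → skip
[5] flags=0010 CC?F → skip
[6] flags=0010 PL?T → r4=0x01
[7] flags=0010 → (cmp)
[8] flags=0010 PL?T → r1=0x2b
[9] flags=0010 VS?F → skip

EXEC = [2,6,8]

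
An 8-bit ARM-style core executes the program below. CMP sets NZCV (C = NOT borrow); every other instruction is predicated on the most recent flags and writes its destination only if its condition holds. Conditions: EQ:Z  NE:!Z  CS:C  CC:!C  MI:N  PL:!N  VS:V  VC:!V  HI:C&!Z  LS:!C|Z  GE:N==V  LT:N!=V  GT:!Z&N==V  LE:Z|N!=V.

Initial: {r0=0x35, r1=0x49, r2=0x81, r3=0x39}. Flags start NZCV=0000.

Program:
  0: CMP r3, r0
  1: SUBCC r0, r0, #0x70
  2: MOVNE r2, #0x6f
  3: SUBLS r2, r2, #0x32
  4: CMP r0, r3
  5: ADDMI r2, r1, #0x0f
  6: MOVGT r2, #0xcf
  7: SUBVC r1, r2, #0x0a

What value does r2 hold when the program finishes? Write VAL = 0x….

VAL = 0x58

0: ✓ CMP  NZCV=0010
1: · SUBCC
2: ✓ MOVNE  r2←0x6f
3: · SUBLS
4: ✓ CMP  NZCV=1000
5: ✓ ADDMI  r2←0x58
6: · MOVGT
7: ✓ SUBVC  r1←0x4e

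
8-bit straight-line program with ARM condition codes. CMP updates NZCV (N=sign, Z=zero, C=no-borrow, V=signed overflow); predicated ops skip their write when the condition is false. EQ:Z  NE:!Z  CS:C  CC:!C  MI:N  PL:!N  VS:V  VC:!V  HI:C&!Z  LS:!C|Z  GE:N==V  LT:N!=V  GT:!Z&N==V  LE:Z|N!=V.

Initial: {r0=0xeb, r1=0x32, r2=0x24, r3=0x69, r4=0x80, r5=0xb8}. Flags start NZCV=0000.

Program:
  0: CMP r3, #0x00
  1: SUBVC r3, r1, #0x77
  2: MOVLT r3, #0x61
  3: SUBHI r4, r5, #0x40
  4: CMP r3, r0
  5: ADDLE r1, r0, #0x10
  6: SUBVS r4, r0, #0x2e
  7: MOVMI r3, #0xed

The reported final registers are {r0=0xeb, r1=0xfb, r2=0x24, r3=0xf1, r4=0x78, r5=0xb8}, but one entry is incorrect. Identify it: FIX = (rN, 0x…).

FIX = (r3, 0xed)

0: ✓ CMP  NZCV=0010
1: ✓ SUBVC  r3←0xbb
2: · MOVLT
3: ✓ SUBHI  r4←0x78
4: ✓ CMP  NZCV=1000
5: ✓ ADDLE  r1←0xfb
6: · SUBVS
7: ✓ MOVMI  r3←0xed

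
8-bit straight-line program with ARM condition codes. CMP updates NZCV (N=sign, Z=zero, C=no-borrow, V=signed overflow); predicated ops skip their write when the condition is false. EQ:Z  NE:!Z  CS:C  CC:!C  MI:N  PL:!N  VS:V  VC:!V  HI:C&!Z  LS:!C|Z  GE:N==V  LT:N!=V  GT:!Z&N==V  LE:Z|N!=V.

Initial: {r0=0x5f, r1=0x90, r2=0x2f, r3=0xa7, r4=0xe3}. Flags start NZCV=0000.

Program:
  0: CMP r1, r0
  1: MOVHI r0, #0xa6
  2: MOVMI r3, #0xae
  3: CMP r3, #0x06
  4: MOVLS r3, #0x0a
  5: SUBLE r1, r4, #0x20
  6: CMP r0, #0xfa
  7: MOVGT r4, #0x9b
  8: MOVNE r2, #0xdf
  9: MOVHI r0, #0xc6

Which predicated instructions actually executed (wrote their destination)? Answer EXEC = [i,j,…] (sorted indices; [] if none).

0: ✓ CMP  NZCV=0011
1: ✓ MOVHI  r0←0xa6
2: · MOVMI
3: ✓ CMP  NZCV=1010
4: · MOVLS
5: ✓ SUBLE  r1←0xc3
6: ✓ CMP  NZCV=1000
7: · MOVGT
8: ✓ MOVNE  r2←0xdf
9: · MOVHI

EXEC = [1,5,8]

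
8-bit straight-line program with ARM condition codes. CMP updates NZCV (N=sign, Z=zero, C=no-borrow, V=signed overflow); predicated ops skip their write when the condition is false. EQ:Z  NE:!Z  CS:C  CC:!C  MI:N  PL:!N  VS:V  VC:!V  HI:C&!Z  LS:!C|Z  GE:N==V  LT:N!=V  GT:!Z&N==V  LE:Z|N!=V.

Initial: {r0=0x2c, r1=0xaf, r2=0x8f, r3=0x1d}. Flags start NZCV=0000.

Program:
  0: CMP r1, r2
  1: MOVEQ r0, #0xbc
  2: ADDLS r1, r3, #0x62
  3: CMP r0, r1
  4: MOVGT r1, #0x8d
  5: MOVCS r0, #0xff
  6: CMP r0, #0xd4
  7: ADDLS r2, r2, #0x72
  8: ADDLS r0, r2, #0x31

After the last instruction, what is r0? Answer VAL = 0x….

VAL = 0x32

[0] flags=0010 → (cmp)
[1] flags=0010 EQ?F → skip
[2] flags=0010 LS?F → skip
[3] flags=0000 → (cmp)
[4] flags=0000 GT?T → r1=0x8d
[5] flags=0000 CS?F → skip
[6] flags=0000 → (cmp)
[7] flags=0000 LS?T → r2=0x01
[8] flags=0000 LS?T → r0=0x32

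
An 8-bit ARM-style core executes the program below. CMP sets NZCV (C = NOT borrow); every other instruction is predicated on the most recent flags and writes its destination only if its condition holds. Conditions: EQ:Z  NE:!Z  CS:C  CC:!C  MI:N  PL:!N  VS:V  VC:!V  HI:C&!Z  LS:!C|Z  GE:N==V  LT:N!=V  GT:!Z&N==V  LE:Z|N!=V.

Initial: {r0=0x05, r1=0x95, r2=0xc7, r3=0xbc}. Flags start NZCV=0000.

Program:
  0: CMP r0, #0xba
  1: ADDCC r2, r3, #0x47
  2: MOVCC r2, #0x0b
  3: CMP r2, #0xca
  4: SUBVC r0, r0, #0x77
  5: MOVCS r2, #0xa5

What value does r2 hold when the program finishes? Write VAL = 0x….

0: ✓ CMP  NZCV=0000
1: ✓ ADDCC  r2←0x03
2: ✓ MOVCC  r2←0x0b
3: ✓ CMP  NZCV=0000
4: ✓ SUBVC  r0←0x8e
5: · MOVCS

VAL = 0x0b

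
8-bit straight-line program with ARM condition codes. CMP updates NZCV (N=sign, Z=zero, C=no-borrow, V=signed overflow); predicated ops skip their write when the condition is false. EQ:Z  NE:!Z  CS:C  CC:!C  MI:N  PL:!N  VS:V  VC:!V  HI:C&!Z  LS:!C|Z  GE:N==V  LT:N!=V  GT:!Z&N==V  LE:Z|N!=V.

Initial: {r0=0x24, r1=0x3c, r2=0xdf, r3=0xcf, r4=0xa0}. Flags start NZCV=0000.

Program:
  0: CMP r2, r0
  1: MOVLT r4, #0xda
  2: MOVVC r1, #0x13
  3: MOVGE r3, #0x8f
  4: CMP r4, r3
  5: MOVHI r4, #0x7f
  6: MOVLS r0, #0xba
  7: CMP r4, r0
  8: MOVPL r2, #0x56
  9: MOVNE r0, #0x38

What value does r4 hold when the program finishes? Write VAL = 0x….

VAL = 0x7f

0: ✓ CMP  NZCV=1010
1: ✓ MOVLT  r4←0xda
2: ✓ MOVVC  r1←0x13
3: · MOVGE
4: ✓ CMP  NZCV=0010
5: ✓ MOVHI  r4←0x7f
6: · MOVLS
7: ✓ CMP  NZCV=0010
8: ✓ MOVPL  r2←0x56
9: ✓ MOVNE  r0←0x38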